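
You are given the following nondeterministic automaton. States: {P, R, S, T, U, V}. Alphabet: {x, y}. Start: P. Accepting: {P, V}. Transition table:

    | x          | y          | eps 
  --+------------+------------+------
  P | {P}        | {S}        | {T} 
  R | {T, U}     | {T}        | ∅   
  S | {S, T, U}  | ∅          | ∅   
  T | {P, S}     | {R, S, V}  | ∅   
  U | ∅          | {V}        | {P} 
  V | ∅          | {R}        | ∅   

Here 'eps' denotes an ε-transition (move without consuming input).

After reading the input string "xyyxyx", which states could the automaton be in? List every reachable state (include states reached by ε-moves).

Start: ε-closure({P}) = {P, T}.
Read 'x': P→{P}, T→{P, S}; union {P, S}; ε-closure = {P, S, T}.
Read 'y': P→{S}, S→∅, T→{R, S, V}; now {R, S, V}.
Read 'y': R→{T}, S→∅, V→{R}; now {R, T}.
Read 'x': R→{T, U}, T→{P, S}; now {P, S, T, U}.
Read 'y': P→{S}, S→∅, T→{R, S, V}, U→{V}; now {R, S, V}.
Read 'x': R→{T, U}, S→{S, T, U}, V→∅; union {S, T, U}; ε-closure = {P, S, T, U}.

{P, S, T, U}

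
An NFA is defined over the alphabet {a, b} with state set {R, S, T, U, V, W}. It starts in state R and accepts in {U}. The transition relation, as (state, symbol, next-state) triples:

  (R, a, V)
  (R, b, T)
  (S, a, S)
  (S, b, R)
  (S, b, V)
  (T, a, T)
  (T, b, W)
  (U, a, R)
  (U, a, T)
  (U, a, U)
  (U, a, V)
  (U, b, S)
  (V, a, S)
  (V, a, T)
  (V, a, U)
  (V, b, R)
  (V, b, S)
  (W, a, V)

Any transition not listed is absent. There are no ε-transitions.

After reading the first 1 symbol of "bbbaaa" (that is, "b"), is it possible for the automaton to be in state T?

Start in {R}.
Read 'b': R→{T}; now {T}.
State T is in {T}.

Yes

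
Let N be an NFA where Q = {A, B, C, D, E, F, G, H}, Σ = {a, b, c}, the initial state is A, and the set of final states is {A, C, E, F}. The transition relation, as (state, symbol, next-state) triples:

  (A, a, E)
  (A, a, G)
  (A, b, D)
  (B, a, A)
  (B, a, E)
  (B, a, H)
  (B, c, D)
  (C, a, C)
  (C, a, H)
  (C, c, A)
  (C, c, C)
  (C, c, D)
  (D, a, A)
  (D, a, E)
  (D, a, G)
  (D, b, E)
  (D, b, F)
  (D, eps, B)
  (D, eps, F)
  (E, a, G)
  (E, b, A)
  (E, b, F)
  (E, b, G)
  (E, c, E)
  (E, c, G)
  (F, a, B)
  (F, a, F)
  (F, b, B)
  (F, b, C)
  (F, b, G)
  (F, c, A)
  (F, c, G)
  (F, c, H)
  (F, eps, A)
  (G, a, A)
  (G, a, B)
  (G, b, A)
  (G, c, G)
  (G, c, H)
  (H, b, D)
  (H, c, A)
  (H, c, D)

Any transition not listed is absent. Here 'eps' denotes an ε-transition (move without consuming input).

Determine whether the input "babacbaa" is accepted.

Yes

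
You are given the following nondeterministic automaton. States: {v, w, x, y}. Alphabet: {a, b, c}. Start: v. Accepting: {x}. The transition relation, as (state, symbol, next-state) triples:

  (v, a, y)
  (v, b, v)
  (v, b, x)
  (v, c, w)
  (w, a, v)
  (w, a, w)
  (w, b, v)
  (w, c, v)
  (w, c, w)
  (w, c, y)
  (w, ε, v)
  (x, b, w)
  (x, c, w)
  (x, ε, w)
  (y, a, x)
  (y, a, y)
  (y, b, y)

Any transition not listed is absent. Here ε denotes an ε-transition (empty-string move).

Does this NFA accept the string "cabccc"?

No

Start in {v}.
Read 'c': {v} → {v, w}.
Read 'a': {v, w} → {v, w, y}.
Read 'b': {v, w, y} → {v, w, x, y}.
Read 'c': {v, w, x, y} → {v, w, y}.
Read 'c': {v, w, y} → {v, w, y}.
Read 'c': {v, w, y} → {v, w, y}.
The final set {v, w, y} contains no accepting state.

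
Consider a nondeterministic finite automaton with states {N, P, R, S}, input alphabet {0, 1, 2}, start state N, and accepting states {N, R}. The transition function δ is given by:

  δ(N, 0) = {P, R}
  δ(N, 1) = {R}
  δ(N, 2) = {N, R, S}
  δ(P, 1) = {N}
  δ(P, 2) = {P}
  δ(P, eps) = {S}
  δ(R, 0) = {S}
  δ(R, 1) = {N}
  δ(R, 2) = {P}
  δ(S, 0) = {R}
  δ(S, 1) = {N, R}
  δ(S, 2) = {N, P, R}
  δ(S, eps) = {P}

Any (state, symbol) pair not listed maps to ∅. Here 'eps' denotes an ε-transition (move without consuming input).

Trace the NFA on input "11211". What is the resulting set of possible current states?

Start in {N}.
Read '1': N→{R}; now {R}.
Read '1': R→{N}; now {N}.
Read '2': N→{N, R, S}; union {N, R, S}; ε-closure = {N, P, R, S}.
Read '1': N→{R}, P→{N}, R→{N}, S→{N, R}; now {N, R}.
Read '1': N→{R}, R→{N}; now {N, R}.

{N, R}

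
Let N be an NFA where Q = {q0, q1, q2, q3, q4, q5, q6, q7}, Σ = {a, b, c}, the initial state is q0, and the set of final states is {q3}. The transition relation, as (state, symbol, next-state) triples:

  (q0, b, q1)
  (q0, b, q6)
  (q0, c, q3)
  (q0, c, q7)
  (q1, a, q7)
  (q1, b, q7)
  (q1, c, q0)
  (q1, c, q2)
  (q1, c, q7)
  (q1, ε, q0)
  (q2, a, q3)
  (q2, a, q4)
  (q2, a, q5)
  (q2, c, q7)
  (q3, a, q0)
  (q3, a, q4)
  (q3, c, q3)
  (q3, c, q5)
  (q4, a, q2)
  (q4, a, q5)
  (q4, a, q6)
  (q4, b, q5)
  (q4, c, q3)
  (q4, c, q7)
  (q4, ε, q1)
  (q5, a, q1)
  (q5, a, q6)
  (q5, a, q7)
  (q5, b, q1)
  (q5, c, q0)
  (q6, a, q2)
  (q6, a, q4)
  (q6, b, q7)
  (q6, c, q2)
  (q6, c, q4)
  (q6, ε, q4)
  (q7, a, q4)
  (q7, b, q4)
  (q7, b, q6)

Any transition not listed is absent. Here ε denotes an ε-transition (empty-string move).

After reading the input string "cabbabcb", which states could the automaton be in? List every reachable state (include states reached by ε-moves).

{q0, q1, q4, q5, q6, q7}

Start in {q0}.
Read 'c': {q0} → {q3, q7}.
Read 'a': {q3, q7} → {q0, q1, q4}.
Read 'b': {q0, q1, q4} → {q0, q1, q4, q5, q6, q7}.
Read 'b': {q0, q1, q4, q5, q6, q7} → {q0, q1, q4, q5, q6, q7}.
Read 'a': {q0, q1, q4, q5, q6, q7} → {q0, q1, q2, q4, q5, q6, q7}.
Read 'b': {q0, q1, q2, q4, q5, q6, q7} → {q0, q1, q4, q5, q6, q7}.
Read 'c': {q0, q1, q4, q5, q6, q7} → {q0, q1, q2, q3, q4, q7}.
Read 'b': {q0, q1, q2, q3, q4, q7} → {q0, q1, q4, q5, q6, q7}.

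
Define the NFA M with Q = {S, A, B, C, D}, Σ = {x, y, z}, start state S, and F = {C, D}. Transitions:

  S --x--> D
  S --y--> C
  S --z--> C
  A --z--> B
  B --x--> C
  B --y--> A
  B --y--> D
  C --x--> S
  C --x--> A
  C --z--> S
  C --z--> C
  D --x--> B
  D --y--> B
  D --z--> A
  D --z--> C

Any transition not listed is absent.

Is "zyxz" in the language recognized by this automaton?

No

Start in {S}.
Read 'z': S→{C}; now {C}.
Read 'y': C→∅; now ∅.
The set is empty and remains empty for the remaining 2 symbols.
The final set ∅ contains no accepting state.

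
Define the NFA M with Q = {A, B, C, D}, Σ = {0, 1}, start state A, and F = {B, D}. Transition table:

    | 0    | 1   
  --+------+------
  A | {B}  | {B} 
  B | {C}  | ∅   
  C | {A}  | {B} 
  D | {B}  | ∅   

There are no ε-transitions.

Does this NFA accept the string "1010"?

Start in {A}.
Read '1': A→{B}; now {B}.
Read '0': B→{C}; now {C}.
Read '1': C→{B}; now {B}.
Read '0': B→{C}; now {C}.
The final set {C} contains no accepting state.

No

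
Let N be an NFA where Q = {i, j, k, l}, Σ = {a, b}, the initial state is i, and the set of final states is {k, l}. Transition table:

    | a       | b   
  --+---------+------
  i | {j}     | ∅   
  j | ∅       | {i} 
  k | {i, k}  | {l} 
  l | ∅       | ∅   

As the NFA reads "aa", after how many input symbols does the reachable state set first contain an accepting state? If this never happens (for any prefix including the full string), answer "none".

none

Start in {i}.
Read 'a': i→{j}; now {j}.
Read 'a': j→∅; now ∅.
No reachable set along the way intersects F.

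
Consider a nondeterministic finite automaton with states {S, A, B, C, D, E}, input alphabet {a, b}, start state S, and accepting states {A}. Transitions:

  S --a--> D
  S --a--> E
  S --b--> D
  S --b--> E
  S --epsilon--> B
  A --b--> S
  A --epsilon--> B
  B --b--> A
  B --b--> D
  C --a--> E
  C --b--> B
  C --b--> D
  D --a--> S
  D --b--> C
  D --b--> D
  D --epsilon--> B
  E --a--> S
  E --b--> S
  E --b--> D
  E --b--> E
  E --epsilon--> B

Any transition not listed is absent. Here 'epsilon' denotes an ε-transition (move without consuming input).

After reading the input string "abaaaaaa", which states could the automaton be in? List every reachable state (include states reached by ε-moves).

Start: ε-closure({S}) = {S, B}.
Read 'a': {S, B} → {B, D, E}.
Read 'b': {B, D, E} → {S, A, B, C, D, E}.
Read 'a': {S, A, B, C, D, E} → {S, B, D, E}.
Read 'a': {S, B, D, E} → {S, B, D, E}.
Read 'a': {S, B, D, E} → {S, B, D, E}.
Read 'a': {S, B, D, E} → {S, B, D, E}.
Read 'a': {S, B, D, E} → {S, B, D, E}.
Read 'a': {S, B, D, E} → {S, B, D, E}.

{S, B, D, E}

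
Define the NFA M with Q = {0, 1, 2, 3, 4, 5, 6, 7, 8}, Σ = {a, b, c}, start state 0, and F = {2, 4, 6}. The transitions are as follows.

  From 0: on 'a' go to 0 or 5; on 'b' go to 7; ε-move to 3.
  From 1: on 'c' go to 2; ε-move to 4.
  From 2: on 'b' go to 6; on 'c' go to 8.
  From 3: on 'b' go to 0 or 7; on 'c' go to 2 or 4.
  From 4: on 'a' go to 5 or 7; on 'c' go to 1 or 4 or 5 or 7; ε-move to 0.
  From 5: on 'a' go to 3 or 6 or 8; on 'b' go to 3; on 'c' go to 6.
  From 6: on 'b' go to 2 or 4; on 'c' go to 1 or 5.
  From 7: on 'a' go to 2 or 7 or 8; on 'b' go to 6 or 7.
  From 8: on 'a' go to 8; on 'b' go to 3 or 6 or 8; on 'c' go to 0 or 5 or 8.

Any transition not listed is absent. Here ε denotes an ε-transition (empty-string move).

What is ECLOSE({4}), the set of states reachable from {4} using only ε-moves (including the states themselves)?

{0, 3, 4}

Begin with {4}.
ε-move 4 → 0; add 0.
ε-move 0 → 3; add 3.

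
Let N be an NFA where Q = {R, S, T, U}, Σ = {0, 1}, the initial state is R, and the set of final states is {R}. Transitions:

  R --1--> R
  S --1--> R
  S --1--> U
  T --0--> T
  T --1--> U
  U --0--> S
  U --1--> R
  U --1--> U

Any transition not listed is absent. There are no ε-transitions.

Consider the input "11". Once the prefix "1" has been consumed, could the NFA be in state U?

Start in {R}.
Read '1': R→{R}; now {R}.
State U is not in {R}.

No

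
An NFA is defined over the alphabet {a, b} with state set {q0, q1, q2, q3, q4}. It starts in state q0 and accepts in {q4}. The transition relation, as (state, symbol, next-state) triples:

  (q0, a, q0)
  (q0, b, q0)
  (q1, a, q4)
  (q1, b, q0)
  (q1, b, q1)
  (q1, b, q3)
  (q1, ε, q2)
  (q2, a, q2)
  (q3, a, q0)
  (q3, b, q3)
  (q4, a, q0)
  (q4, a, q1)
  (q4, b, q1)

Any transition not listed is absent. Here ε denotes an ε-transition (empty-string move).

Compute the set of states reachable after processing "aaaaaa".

{q0}

Start in {q0}.
Read 'a': q0→{q0}; now {q0}.
Read 'a': q0→{q0}; now {q0}.
Read 'a': q0→{q0}; now {q0}.
Read 'a': q0→{q0}; now {q0}.
Read 'a': q0→{q0}; now {q0}.
Read 'a': q0→{q0}; now {q0}.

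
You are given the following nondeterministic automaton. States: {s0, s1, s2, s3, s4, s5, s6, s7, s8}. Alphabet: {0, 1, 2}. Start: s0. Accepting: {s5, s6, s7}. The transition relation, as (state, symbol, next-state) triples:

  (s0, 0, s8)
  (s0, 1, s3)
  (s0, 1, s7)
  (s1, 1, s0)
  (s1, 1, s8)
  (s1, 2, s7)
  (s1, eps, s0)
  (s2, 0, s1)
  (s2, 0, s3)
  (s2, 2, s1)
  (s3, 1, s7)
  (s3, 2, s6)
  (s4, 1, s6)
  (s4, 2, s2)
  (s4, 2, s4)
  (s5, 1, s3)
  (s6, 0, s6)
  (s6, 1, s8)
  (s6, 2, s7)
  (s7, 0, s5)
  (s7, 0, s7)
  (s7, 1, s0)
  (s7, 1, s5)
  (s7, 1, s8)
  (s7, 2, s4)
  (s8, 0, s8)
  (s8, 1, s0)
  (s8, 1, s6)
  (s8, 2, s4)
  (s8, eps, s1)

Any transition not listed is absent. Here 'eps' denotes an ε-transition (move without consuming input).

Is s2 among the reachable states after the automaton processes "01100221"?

Start in {s0}.
Read '0': {s0} → {s0, s1, s8}.
Read '1': {s0, s1, s8} → {s0, s1, s3, s6, s7, s8}.
Read '1': {s0, s1, s3, s6, s7, s8} → {s0, s1, s3, s5, s6, s7, s8}.
Read '0': {s0, s1, s3, s5, s6, s7, s8} → {s0, s1, s5, s6, s7, s8}.
Read '0': {s0, s1, s5, s6, s7, s8} → {s0, s1, s5, s6, s7, s8}.
Read '2': {s0, s1, s5, s6, s7, s8} → {s4, s7}.
Read '2': {s4, s7} → {s2, s4}.
Read '1': {s2, s4} → {s6}.
State s2 is not in {s6}.

No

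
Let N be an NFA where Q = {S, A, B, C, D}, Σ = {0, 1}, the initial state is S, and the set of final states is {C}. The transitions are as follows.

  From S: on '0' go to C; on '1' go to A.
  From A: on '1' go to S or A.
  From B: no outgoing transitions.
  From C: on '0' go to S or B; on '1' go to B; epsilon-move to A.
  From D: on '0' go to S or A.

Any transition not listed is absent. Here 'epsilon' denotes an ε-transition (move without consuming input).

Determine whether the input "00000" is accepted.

Yes

Start in {S}.
Read '0': S→{C}; union {C}; ε-closure = {A, C}.
Read '0': A→∅, C→{S, B}; now {S, B}.
Read '0': S→{C}, B→∅; union {C}; ε-closure = {A, C}.
Read '0': A→∅, C→{S, B}; now {S, B}.
Read '0': S→{C}, B→∅; union {C}; ε-closure = {A, C}.
The final set {A, C} contains the accepting state C.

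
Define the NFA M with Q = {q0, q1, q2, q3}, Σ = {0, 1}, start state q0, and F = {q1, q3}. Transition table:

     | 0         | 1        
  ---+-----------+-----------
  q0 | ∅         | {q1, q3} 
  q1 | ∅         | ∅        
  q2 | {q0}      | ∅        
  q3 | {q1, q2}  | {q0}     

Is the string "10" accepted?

Yes

Start in {q0}.
Read '1': {q0} → {q1, q3}.
Read '0': {q1, q3} → {q1, q2}.
The final set {q1, q2} contains the accepting state q1.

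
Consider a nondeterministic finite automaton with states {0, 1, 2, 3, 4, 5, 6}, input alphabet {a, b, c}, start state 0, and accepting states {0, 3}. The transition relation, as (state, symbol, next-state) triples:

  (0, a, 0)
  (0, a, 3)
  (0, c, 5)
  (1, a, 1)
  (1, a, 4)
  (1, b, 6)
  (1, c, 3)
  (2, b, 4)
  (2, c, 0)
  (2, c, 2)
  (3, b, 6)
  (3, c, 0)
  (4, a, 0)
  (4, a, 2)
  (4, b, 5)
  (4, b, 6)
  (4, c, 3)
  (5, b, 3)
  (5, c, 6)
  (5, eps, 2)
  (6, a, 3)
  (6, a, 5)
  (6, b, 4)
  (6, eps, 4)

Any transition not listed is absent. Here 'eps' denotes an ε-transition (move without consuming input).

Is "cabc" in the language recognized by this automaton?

No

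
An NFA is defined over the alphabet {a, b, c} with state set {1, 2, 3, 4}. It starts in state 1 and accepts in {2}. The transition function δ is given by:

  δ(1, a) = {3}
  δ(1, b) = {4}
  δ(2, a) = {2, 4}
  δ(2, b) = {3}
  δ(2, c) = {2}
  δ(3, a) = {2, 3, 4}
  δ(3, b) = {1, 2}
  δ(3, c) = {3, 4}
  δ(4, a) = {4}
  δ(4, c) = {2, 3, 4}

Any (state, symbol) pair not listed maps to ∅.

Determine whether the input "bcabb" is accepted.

Yes

Start in {1}.
Read 'b': 1→{4}; now {4}.
Read 'c': 4→{2, 3, 4}; now {2, 3, 4}.
Read 'a': 2→{2, 4}, 3→{2, 3, 4}, 4→{4}; now {2, 3, 4}.
Read 'b': 2→{3}, 3→{1, 2}, 4→∅; now {1, 2, 3}.
Read 'b': 1→{4}, 2→{3}, 3→{1, 2}; now {1, 2, 3, 4}.
The final set {1, 2, 3, 4} contains the accepting state 2.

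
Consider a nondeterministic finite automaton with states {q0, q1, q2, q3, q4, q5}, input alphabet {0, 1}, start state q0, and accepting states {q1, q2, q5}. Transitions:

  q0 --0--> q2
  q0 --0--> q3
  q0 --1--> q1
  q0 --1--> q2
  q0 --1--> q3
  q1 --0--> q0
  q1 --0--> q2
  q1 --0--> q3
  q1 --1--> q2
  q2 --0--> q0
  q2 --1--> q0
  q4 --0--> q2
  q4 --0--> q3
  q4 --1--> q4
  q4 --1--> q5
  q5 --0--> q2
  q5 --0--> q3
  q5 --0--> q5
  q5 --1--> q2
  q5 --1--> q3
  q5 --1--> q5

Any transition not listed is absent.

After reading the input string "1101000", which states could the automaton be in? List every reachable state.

Start in {q0}.
Read '1': q0→{q1, q2, q3}; now {q1, q2, q3}.
Read '1': q1→{q2}, q2→{q0}, q3→∅; now {q0, q2}.
Read '0': q0→{q2, q3}, q2→{q0}; now {q0, q2, q3}.
Read '1': q0→{q1, q2, q3}, q2→{q0}, q3→∅; now {q0, q1, q2, q3}.
Read '0': q0→{q2, q3}, q1→{q0, q2, q3}, q2→{q0}, q3→∅; now {q0, q2, q3}.
Read '0': q0→{q2, q3}, q2→{q0}, q3→∅; now {q0, q2, q3}.
Read '0': q0→{q2, q3}, q2→{q0}, q3→∅; now {q0, q2, q3}.

{q0, q2, q3}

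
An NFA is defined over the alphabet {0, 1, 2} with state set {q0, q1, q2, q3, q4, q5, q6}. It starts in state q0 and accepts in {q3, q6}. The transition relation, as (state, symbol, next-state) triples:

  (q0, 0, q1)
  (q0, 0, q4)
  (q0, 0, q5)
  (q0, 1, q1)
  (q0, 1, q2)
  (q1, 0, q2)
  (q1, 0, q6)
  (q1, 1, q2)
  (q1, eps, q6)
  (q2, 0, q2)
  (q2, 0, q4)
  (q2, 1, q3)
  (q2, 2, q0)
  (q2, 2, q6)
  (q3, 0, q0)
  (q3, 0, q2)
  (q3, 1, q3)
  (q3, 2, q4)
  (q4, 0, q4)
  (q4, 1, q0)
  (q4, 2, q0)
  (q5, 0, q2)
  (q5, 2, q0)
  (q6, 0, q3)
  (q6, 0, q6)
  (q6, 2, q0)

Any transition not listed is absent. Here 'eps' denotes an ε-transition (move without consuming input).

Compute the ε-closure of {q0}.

Begin with {q0}.
No ε-moves leave this set, so the closure equals the set itself.

{q0}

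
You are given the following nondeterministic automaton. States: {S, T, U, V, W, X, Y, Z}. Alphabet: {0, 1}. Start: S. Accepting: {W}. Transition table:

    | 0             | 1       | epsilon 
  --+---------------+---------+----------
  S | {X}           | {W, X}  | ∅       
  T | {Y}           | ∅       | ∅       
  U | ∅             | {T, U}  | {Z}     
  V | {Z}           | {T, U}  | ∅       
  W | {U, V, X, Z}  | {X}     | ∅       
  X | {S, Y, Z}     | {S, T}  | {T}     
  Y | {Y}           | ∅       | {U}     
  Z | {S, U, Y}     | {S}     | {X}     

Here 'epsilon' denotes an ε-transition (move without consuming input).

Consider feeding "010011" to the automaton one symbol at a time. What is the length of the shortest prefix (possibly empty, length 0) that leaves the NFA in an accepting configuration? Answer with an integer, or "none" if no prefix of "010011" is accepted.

Start in {S}.
Read '0': S→{X}; union {X}; ε-closure = {T, X}.
Read '1': T→∅, X→{S, T}; now {S, T}.
Read '0': S→{X}, T→{Y}; union {X, Y}; ε-closure = {T, U, X, Y, Z}.
Read '0': T→{Y}, U→∅, X→{S, Y, Z}, Y→{Y}, Z→{S, U, Y}; union {S, U, Y, Z}; ε-closure = {S, T, U, X, Y, Z}.
Read '1': S→{W, X}, T→∅, U→{T, U}, X→{S, T}, Y→∅, Z→{S}; union {S, T, U, W, X}; ε-closure = {S, T, U, W, X, Z}.
None of the earlier sets intersect F, but {S, T, U, W, X, Z} does.

5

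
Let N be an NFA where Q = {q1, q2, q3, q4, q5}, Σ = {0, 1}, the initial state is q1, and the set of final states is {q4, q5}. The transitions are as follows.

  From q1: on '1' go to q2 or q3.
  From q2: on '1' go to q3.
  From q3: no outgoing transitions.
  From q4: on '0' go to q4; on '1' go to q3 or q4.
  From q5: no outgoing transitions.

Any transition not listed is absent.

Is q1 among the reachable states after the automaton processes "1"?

No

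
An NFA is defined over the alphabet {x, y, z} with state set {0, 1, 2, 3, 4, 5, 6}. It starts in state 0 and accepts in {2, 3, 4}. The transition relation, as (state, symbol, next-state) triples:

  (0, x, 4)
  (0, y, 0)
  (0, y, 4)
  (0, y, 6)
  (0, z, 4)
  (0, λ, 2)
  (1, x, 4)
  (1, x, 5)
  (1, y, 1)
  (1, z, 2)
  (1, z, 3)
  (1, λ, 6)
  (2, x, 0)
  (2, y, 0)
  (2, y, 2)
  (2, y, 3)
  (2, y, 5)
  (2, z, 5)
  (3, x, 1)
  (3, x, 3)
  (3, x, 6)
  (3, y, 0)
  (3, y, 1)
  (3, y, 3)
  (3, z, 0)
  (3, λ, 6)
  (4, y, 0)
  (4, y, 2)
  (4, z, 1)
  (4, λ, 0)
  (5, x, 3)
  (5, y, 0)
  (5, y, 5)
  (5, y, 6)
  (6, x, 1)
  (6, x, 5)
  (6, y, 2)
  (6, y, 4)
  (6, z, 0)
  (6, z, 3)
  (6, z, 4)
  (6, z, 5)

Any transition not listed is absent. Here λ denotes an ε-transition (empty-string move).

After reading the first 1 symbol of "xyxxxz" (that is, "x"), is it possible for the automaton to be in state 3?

No

Start: ε-closure({0}) = {0, 2}.
Read 'x': 0→{4}, 2→{0}; union {0, 4}; ε-closure = {0, 2, 4}.
State 3 is not in {0, 2, 4}.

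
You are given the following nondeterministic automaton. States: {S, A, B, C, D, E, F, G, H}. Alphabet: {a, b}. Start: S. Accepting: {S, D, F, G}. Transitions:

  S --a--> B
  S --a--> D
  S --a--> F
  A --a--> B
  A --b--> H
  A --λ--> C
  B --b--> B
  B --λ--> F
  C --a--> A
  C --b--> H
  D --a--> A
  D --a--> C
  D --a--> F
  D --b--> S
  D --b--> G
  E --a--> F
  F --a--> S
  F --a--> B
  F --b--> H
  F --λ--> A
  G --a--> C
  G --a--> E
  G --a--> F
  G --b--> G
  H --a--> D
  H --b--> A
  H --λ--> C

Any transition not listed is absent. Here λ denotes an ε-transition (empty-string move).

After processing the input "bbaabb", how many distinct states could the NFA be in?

0

Start in {S}.
Read 'b': {S} → ∅.
The set is empty and remains empty for the remaining 5 symbols.
That set has 0 states.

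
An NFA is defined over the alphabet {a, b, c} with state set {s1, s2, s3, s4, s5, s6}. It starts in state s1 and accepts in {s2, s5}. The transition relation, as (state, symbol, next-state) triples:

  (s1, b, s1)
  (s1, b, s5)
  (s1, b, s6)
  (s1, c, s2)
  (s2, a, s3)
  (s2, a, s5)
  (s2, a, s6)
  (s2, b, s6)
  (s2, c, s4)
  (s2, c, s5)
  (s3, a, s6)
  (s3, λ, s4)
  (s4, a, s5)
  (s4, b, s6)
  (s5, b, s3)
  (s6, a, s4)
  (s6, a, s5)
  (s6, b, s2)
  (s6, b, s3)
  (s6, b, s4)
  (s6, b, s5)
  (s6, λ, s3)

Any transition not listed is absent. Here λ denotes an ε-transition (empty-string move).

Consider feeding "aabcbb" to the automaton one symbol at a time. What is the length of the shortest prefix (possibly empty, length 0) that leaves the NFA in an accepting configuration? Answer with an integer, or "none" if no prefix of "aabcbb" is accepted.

none

Start in {s1}.
Read 'a': s1→∅; now ∅.
The set is empty and remains empty for the remaining 5 symbols.
No reachable set along the way intersects F.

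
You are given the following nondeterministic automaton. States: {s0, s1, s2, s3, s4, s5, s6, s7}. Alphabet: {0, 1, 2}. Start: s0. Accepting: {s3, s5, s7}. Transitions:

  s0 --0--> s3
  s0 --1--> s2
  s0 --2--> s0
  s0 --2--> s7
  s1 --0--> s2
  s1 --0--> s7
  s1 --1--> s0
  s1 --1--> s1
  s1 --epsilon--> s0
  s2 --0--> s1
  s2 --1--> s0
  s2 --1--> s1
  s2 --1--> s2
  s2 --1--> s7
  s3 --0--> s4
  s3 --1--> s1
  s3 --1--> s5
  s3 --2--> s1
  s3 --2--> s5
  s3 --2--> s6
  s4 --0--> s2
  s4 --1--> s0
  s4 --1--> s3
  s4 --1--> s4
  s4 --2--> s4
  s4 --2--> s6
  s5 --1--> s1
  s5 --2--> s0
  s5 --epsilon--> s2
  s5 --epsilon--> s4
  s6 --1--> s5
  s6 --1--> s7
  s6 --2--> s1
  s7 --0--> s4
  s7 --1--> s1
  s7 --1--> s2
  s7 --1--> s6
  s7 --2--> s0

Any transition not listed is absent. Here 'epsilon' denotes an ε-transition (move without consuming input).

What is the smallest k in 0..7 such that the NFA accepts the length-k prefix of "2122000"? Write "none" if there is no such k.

1

Start in {s0}.
Read '2': {s0} → {s0, s7}.
None of the earlier sets intersect F, but {s0, s7} does.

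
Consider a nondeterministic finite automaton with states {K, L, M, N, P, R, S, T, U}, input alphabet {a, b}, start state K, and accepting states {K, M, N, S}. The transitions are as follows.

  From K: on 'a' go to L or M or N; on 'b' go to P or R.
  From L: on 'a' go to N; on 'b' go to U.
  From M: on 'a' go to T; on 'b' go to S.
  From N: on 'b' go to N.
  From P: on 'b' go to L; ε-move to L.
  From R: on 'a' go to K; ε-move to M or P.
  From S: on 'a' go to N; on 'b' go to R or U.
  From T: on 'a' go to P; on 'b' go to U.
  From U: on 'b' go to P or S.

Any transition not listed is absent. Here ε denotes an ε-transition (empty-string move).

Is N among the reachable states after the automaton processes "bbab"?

Yes

Start in {K}.
Read 'b': {K} → {L, M, P, R}.
Read 'b': {L, M, P, R} → {L, S, U}.
Read 'a': {L, S, U} → {N}.
Read 'b': {N} → {N}.
State N is in {N}.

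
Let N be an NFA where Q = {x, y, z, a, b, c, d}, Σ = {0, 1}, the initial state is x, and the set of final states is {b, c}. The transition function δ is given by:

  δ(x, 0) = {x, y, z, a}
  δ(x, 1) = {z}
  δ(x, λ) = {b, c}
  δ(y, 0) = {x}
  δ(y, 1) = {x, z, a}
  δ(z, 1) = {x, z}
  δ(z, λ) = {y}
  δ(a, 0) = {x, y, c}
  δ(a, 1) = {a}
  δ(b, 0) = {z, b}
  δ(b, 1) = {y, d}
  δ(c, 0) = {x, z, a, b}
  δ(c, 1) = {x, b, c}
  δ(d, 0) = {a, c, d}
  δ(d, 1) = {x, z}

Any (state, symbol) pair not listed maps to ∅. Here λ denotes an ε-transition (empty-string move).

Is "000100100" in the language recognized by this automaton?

Yes

Start: ε-closure({x}) = {x, b, c}.
Read '0': x→{x, y, z, a}, b→{z, b}, c→{x, z, a, b}; union {x, y, z, a, b}; ε-closure = {x, y, z, a, b, c}.
Read '0': x→{x, y, z, a}, y→{x}, z→∅, a→{x, y, c}, b→{z, b}, c→{x, z, a, b}; now {x, y, z, a, b, c}.
Read '0': x→{x, y, z, a}, y→{x}, z→∅, a→{x, y, c}, b→{z, b}, c→{x, z, a, b}; now {x, y, z, a, b, c}.
Read '1': x→{z}, y→{x, z, a}, z→{x, z}, a→{a}, b→{y, d}, c→{x, b, c}; now {x, y, z, a, b, c, d}.
Read '0': x→{x, y, z, a}, y→{x}, z→∅, a→{x, y, c}, b→{z, b}, c→{x, z, a, b}, d→{a, c, d}; now {x, y, z, a, b, c, d}.
Read '0': x→{x, y, z, a}, y→{x}, z→∅, a→{x, y, c}, b→{z, b}, c→{x, z, a, b}, d→{a, c, d}; now {x, y, z, a, b, c, d}.
Read '1': x→{z}, y→{x, z, a}, z→{x, z}, a→{a}, b→{y, d}, c→{x, b, c}, d→{x, z}; now {x, y, z, a, b, c, d}.
Read '0': x→{x, y, z, a}, y→{x}, z→∅, a→{x, y, c}, b→{z, b}, c→{x, z, a, b}, d→{a, c, d}; now {x, y, z, a, b, c, d}.
Read '0': x→{x, y, z, a}, y→{x}, z→∅, a→{x, y, c}, b→{z, b}, c→{x, z, a, b}, d→{a, c, d}; now {x, y, z, a, b, c, d}.
The final set {x, y, z, a, b, c, d} contains the accepting states b, c.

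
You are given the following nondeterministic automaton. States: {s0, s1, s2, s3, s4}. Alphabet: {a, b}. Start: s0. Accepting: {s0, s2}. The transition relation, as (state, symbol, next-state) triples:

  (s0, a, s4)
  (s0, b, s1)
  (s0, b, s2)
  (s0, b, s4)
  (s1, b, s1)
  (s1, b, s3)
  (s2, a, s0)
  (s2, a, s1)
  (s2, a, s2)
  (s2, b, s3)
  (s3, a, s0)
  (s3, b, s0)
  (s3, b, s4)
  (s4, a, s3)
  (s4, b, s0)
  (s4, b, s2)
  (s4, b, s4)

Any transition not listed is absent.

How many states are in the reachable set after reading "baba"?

Start in {s0}.
Read 'b': {s0} → {s1, s2, s4}.
Read 'a': {s1, s2, s4} → {s0, s1, s2, s3}.
Read 'b': {s0, s1, s2, s3} → {s0, s1, s2, s3, s4}.
Read 'a': {s0, s1, s2, s3, s4} → {s0, s1, s2, s3, s4}.
That set has 5 states.

5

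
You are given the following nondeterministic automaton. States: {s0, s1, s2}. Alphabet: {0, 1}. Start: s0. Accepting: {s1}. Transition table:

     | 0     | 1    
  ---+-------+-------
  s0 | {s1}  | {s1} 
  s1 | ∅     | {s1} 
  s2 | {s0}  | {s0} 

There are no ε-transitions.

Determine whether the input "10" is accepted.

No

Start in {s0}.
Read '1': s0→{s1}; now {s1}.
Read '0': s1→∅; now ∅.
The final set ∅ contains no accepting state.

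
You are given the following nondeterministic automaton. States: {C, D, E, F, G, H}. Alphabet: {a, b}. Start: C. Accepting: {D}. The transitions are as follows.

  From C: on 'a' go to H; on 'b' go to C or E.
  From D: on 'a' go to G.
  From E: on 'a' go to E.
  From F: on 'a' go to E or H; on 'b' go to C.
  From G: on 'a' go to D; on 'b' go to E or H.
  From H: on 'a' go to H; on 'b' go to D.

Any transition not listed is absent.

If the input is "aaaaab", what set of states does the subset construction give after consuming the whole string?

Start in {C}.
Read 'a': {C} → {H}.
Read 'a': {H} → {H}.
Read 'a': {H} → {H}.
Read 'a': {H} → {H}.
Read 'a': {H} → {H}.
Read 'b': {H} → {D}.

{D}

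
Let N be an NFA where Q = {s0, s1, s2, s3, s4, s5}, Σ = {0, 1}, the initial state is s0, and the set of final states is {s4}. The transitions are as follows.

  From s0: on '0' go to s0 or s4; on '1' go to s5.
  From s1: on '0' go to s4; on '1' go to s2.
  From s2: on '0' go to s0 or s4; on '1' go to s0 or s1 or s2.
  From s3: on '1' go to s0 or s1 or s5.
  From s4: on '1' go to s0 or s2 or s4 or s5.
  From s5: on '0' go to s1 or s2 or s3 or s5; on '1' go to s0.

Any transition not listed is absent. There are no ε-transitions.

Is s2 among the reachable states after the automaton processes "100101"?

Yes

Start in {s0}.
Read '1': s0→{s5}; now {s5}.
Read '0': s5→{s1, s2, s3, s5}; now {s1, s2, s3, s5}.
Read '0': s1→{s4}, s2→{s0, s4}, s3→∅, s5→{s1, s2, s3, s5}; now {s0, s1, s2, s3, s4, s5}.
Read '1': s0→{s5}, s1→{s2}, s2→{s0, s1, s2}, s3→{s0, s1, s5}, s4→{s0, s2, s4, s5}, s5→{s0}; now {s0, s1, s2, s4, s5}.
Read '0': s0→{s0, s4}, s1→{s4}, s2→{s0, s4}, s4→∅, s5→{s1, s2, s3, s5}; now {s0, s1, s2, s3, s4, s5}.
Read '1': s0→{s5}, s1→{s2}, s2→{s0, s1, s2}, s3→{s0, s1, s5}, s4→{s0, s2, s4, s5}, s5→{s0}; now {s0, s1, s2, s4, s5}.
State s2 is in {s0, s1, s2, s4, s5}.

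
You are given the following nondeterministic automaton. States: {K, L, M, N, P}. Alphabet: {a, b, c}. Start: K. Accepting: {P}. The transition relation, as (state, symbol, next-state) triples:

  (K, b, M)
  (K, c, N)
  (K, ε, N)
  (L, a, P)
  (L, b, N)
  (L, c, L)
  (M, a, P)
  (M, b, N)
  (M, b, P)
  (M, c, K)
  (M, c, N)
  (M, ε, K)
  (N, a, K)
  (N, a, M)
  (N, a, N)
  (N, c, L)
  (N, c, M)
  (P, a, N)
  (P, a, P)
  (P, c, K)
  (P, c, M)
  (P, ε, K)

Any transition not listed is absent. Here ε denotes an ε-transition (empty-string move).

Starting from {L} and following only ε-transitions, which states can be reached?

{L}

Begin with {L}.
No ε-moves leave this set, so the closure equals the set itself.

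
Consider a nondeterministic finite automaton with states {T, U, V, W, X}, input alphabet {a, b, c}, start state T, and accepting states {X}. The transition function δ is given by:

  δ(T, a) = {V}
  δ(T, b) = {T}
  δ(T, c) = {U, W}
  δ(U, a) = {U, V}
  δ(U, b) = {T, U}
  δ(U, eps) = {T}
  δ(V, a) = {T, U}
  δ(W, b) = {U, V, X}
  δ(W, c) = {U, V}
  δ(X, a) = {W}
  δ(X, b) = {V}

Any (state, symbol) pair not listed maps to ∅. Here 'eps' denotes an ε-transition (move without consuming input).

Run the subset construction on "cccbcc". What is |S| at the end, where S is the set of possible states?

4

Start in {T}.
Read 'c': T→{U, W}; union {U, W}; ε-closure = {T, U, W}.
Read 'c': T→{U, W}, U→∅, W→{U, V}; union {U, V, W}; ε-closure = {T, U, V, W}.
Read 'c': T→{U, W}, U→∅, V→∅, W→{U, V}; union {U, V, W}; ε-closure = {T, U, V, W}.
Read 'b': T→{T}, U→{T, U}, V→∅, W→{U, V, X}; now {T, U, V, X}.
Read 'c': T→{U, W}, U→∅, V→∅, X→∅; union {U, W}; ε-closure = {T, U, W}.
Read 'c': T→{U, W}, U→∅, W→{U, V}; union {U, V, W}; ε-closure = {T, U, V, W}.
That set has 4 states.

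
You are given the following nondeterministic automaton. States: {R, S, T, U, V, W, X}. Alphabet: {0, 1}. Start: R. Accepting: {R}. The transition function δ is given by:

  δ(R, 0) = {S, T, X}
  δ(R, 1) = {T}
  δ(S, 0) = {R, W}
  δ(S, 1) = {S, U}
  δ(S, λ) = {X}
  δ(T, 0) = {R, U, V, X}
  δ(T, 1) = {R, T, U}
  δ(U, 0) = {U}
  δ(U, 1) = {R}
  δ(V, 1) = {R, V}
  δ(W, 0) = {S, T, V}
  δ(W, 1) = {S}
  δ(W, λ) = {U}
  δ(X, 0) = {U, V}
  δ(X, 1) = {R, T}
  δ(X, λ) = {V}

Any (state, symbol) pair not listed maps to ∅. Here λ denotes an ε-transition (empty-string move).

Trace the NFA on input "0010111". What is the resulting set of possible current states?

{R, S, T, U, V, X}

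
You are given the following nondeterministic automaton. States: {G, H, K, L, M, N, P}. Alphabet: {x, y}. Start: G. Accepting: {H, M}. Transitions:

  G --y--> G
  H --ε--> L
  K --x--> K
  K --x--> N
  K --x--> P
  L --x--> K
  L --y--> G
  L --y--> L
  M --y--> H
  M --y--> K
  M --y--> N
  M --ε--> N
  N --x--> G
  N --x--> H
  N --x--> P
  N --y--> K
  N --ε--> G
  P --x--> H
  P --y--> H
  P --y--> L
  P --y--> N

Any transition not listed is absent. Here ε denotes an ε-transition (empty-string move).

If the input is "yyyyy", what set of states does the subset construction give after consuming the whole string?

{G}

Start in {G}.
Read 'y': G→{G}; now {G}.
Read 'y': G→{G}; now {G}.
Read 'y': G→{G}; now {G}.
Read 'y': G→{G}; now {G}.
Read 'y': G→{G}; now {G}.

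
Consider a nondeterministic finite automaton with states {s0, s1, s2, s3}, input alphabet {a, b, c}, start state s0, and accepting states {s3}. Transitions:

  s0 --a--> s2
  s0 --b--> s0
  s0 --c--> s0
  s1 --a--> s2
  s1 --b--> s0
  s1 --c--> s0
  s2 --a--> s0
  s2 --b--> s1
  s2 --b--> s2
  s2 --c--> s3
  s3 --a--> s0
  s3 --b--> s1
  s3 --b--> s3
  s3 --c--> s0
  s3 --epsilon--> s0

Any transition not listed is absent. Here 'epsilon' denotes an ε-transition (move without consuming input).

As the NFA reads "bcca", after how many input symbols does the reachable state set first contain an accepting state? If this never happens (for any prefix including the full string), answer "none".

Start in {s0}.
Read 'b': {s0} → {s0}.
Read 'c': {s0} → {s0}.
Read 'c': {s0} → {s0}.
Read 'a': {s0} → {s2}.
No reachable set along the way intersects F.

none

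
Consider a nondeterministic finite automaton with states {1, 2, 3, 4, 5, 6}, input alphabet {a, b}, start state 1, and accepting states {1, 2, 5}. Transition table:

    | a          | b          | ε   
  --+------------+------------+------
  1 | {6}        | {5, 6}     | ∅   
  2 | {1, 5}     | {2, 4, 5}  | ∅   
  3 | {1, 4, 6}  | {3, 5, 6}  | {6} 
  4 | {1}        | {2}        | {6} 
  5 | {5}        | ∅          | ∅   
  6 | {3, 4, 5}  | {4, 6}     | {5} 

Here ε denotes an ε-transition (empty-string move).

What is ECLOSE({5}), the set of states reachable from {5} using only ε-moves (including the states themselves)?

Begin with {5}.
No ε-moves leave this set, so the closure equals the set itself.

{5}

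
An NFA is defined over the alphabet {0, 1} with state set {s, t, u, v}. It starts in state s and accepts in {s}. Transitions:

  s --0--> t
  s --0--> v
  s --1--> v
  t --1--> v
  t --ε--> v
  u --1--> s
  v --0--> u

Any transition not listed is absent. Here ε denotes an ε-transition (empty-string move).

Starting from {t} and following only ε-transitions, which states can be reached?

Begin with {t}.
ε-move t → v; add v.

{t, v}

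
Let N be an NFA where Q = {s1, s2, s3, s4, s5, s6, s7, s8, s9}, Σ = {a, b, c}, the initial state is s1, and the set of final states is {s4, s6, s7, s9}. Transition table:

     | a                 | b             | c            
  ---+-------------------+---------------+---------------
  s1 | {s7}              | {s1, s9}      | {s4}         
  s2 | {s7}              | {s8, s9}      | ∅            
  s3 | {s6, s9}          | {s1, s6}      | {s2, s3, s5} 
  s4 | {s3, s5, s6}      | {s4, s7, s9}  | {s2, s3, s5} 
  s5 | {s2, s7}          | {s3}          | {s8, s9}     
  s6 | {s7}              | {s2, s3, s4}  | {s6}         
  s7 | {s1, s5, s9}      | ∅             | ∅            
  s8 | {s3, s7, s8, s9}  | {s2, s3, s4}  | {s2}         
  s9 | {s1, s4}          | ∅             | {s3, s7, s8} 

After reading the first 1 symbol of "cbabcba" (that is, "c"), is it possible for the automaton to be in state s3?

No

Start in {s1}.
Read 'c': {s1} → {s4}.
State s3 is not in {s4}.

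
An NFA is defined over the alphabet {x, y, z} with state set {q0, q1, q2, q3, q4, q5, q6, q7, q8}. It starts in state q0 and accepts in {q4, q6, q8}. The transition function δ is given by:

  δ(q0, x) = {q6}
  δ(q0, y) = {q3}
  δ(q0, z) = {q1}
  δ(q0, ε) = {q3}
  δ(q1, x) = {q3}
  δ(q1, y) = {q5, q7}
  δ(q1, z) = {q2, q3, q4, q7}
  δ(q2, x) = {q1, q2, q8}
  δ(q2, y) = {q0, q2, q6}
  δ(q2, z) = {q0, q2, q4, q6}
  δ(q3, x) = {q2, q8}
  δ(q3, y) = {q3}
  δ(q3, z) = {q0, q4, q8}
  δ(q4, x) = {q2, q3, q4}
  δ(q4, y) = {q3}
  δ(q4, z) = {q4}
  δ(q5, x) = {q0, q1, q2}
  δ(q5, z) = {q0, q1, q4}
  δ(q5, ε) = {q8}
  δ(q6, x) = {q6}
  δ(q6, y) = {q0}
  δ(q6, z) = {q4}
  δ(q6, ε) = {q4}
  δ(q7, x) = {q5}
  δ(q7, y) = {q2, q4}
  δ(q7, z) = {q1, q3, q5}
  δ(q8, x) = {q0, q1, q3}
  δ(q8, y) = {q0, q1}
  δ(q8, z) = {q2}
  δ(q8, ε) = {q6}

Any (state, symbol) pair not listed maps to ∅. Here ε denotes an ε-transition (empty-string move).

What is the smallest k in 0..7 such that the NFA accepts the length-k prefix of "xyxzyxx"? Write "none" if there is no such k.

Start: ε-closure({q0}) = {q0, q3}.
Read 'x': q0→{q6}, q3→{q2, q8}; union {q2, q6, q8}; ε-closure = {q2, q4, q6, q8}.
None of the earlier sets intersect F, but {q2, q4, q6, q8} does.

1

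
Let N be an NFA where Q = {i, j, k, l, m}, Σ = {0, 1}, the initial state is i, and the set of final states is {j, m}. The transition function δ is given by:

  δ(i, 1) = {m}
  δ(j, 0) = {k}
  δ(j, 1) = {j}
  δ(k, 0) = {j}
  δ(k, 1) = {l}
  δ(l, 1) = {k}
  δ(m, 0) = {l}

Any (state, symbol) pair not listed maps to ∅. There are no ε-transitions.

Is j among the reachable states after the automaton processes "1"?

No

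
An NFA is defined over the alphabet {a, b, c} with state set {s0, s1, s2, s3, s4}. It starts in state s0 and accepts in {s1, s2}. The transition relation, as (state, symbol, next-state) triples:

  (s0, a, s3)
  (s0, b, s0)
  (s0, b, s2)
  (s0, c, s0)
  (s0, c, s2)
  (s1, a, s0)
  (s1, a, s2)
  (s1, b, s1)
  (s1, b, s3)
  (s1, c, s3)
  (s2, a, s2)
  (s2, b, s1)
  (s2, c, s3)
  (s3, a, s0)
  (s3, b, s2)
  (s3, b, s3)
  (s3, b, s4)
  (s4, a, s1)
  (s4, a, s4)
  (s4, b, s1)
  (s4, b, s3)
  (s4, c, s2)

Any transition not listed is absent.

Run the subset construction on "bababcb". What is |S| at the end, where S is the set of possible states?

Start in {s0}.
Read 'b': s0→{s0, s2}; now {s0, s2}.
Read 'a': s0→{s3}, s2→{s2}; now {s2, s3}.
Read 'b': s2→{s1}, s3→{s2, s3, s4}; now {s1, s2, s3, s4}.
Read 'a': s1→{s0, s2}, s2→{s2}, s3→{s0}, s4→{s1, s4}; now {s0, s1, s2, s4}.
Read 'b': s0→{s0, s2}, s1→{s1, s3}, s2→{s1}, s4→{s1, s3}; now {s0, s1, s2, s3}.
Read 'c': s0→{s0, s2}, s1→{s3}, s2→{s3}, s3→∅; now {s0, s2, s3}.
Read 'b': s0→{s0, s2}, s2→{s1}, s3→{s2, s3, s4}; now {s0, s1, s2, s3, s4}.
That set has 5 states.

5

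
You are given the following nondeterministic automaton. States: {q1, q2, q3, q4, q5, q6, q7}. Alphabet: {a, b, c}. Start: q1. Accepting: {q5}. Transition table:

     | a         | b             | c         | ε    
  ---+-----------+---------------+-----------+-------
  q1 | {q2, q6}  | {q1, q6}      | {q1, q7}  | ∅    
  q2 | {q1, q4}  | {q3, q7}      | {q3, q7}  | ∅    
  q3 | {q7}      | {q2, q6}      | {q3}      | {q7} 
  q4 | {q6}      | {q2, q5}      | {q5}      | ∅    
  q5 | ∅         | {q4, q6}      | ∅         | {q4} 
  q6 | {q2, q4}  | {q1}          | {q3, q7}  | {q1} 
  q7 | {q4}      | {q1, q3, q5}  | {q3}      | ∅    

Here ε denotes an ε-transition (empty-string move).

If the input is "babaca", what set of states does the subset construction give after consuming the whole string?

Start in {q1}.
Read 'b': q1→{q1, q6}; now {q1, q6}.
Read 'a': q1→{q2, q6}, q6→{q2, q4}; union {q2, q4, q6}; ε-closure = {q1, q2, q4, q6}.
Read 'b': q1→{q1, q6}, q2→{q3, q7}, q4→{q2, q5}, q6→{q1}; union {q1, q2, q3, q5, q6, q7}; ε-closure = {q1, q2, q3, q4, q5, q6, q7}.
Read 'a': q1→{q2, q6}, q2→{q1, q4}, q3→{q7}, q4→{q6}, q5→∅, q6→{q2, q4}, q7→{q4}; now {q1, q2, q4, q6, q7}.
Read 'c': q1→{q1, q7}, q2→{q3, q7}, q4→{q5}, q6→{q3, q7}, q7→{q3}; union {q1, q3, q5, q7}; ε-closure = {q1, q3, q4, q5, q7}.
Read 'a': q1→{q2, q6}, q3→{q7}, q4→{q6}, q5→∅, q7→{q4}; union {q2, q4, q6, q7}; ε-closure = {q1, q2, q4, q6, q7}.

{q1, q2, q4, q6, q7}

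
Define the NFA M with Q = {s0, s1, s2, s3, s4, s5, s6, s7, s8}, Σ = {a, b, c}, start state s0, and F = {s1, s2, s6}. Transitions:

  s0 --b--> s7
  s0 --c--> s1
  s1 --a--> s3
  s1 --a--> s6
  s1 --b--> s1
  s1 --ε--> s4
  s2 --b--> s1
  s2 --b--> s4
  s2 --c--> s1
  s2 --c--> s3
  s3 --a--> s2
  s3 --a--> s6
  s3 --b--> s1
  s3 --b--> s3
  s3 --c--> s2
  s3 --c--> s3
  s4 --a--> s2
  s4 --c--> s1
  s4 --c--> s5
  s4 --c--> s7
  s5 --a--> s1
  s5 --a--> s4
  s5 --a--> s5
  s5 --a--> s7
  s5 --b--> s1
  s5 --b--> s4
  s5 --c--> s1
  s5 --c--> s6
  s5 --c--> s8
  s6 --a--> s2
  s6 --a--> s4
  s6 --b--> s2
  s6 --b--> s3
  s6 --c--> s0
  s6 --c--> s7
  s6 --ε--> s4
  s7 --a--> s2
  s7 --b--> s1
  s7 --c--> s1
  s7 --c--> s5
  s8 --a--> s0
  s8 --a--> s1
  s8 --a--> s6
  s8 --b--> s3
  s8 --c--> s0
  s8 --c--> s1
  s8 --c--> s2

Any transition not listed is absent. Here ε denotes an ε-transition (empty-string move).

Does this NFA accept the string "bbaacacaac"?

Start in {s0}.
Read 'b': {s0} → {s7}.
Read 'b': {s7} → {s1, s4}.
Read 'a': {s1, s4} → {s2, s3, s4, s6}.
Read 'a': {s2, s3, s4, s6} → {s2, s4, s6}.
Read 'c': {s2, s4, s6} → {s0, s1, s3, s4, s5, s7}.
Read 'a': {s0, s1, s3, s4, s5, s7} → {s1, s2, s3, s4, s5, s6, s7}.
Read 'c': {s1, s2, s3, s4, s5, s6, s7} → {s0, s1, s2, s3, s4, s5, s6, s7, s8}.
Read 'a': {s0, s1, s2, s3, s4, s5, s6, s7, s8} → {s0, s1, s2, s3, s4, s5, s6, s7}.
Read 'a': {s0, s1, s2, s3, s4, s5, s6, s7} → {s1, s2, s3, s4, s5, s6, s7}.
Read 'c': {s1, s2, s3, s4, s5, s6, s7} → {s0, s1, s2, s3, s4, s5, s6, s7, s8}.
The final set {s0, s1, s2, s3, s4, s5, s6, s7, s8} contains the accepting states s1, s2, s6.

Yes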